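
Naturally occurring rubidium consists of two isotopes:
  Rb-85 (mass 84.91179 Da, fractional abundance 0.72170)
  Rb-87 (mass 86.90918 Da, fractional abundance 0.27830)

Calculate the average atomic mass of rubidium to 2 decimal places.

Weight each isotope mass by its fractional abundance: 0.72170 × 84.91179 + 0.27830 × 86.90918
= 61.280839 + 24.186825 = 85.467664 Da

85.47 Da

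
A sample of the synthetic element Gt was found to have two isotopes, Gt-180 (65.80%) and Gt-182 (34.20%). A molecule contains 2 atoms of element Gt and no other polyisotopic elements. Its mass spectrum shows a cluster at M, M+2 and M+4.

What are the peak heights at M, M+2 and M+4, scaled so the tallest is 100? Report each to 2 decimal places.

96.20 : 100.00 : 25.99

The 2 Gt atoms are independent, so intensities follow the terms of (0.6580 + 0.3420)^2.
P(M) = 0.6580^2 = 0.432964
P(M+2) = 2 × 0.6580^1 × 0.3420^1 = 0.450072
P(M+4) = 0.3420^2 = 0.116964
The M+2 peak is largest (0.450072); scaling to 100 gives 96.20 : 100.00 : 25.99.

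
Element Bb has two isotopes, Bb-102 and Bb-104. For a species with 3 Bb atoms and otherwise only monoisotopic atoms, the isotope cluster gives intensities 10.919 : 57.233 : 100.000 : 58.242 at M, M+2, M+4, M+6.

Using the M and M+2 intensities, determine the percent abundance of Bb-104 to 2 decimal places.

Write p for the Bb-102 fraction. I(M+2)/I(M) = [C(3,1)·p^2·(1−p)] / p^3 = 3·(1−p)/p = 57.233/10.919 = 5.2416
(1−p)/p = 5.2416/3 = 1.7472  ⇒  p = 1/(1 + 1.7472) = 0.3640
Bb-102: 36.40%, Bb-104: 63.60%.

63.60%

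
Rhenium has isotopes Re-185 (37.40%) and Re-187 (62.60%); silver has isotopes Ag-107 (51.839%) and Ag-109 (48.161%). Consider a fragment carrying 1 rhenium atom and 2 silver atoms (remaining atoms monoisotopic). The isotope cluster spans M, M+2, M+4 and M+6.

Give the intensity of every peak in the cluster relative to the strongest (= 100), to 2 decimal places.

25.17 : 88.89 : 100.00 : 36.36

Rhenium pattern (n=1): 0.3740 : 0.6260
Silver pattern (n=2): 0.26872819 : 0.49932362 : 0.23194819
Convolve the two distributions (both contribute in 2-u steps):
  M: 0.3740×0.26872819 = 0.100504
  M+2: 0.3740×0.49932362 + 0.6260×0.26872819 = 0.354971
  M+4: 0.3740×0.23194819 + 0.6260×0.49932362 = 0.399325
  M+6: 0.6260×0.23194819 = 0.145200
Scale to base peak (0.399325) = 100: 25.17 : 88.89 : 100.00 : 36.36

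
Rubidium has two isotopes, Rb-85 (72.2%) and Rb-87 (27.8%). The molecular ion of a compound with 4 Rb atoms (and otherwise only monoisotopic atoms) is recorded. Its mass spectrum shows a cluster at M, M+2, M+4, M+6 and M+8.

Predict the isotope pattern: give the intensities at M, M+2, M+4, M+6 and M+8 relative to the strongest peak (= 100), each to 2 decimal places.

64.93 : 100.00 : 57.76 : 14.83 : 1.43

Expanding (0.722 + 0.278)^4:
P(M) = 0.722^4 = 0.271737
P(M+2) = 4 × 0.722^3 × 0.278^1 = 0.418520
P(M+4) = 6 × 0.722^2 × 0.278^2 = 0.241721
P(M+6) = 4 × 0.722^1 × 0.278^3 = 0.062049
P(M+8) = 0.278^4 = 0.005973
The M+2 peak is largest (0.418520); scaling to 100 gives 64.93 : 100.00 : 57.76 : 14.83 : 1.43.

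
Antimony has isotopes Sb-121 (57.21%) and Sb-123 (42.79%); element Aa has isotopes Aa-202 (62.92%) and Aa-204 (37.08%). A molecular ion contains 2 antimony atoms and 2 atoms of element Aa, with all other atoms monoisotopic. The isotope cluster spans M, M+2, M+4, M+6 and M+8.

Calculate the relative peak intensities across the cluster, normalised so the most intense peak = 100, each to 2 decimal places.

37.39 : 100.00 : 99.82 : 44.08 : 7.26

Antimony pattern (n=2): 0.32729841 : 0.48960318 : 0.18309841
Element Aa pattern (n=2): 0.39589264 : 0.46661472 : 0.13749264
Convolve the two distributions (both contribute in 2-u steps):
  M: 0.32729841×0.39589264 = 0.129575
  M+2: 0.32729841×0.46661472 + 0.48960318×0.39589264 = 0.346553
  M+4: 0.32729841×0.13749264 + 0.48960318×0.46661472 + 0.18309841×0.39589264 = 0.345944
  M+6: 0.48960318×0.13749264 + 0.18309841×0.46661472 = 0.152753
  M+8: 0.18309841×0.13749264 = 0.025175
Scale to base peak (0.346553) = 100: 37.39 : 100.00 : 99.82 : 44.08 : 7.26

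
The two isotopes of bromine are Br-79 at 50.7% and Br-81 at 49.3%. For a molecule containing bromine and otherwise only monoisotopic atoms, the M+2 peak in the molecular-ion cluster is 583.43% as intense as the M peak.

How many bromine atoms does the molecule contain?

The M+2/M ratio from n Br atoms is n · q/p = n · 0.493/0.507.
n = 5.8343 × 0.507/0.493 = 6.00 ≈ 6

6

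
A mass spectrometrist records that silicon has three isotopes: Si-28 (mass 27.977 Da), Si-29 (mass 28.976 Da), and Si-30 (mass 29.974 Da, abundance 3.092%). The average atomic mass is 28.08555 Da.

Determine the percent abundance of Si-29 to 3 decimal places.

4.685%

Let x and y be the fractions of Si-28 and Si-29. Then x + y = 1 − 0.03092 = 0.96908 and 27.977x + 28.976y = 28.08555 − 0.03092×29.974 = 27.15875392.
Substituting: 27.977x + 28.976(0.96908 − x) = 27.15875392
(27.977 − 28.976)x = -0.92130816  ⇒  x = 0.92223, y = 0.04685
Si-28: 92.223%, Si-29: 4.685%.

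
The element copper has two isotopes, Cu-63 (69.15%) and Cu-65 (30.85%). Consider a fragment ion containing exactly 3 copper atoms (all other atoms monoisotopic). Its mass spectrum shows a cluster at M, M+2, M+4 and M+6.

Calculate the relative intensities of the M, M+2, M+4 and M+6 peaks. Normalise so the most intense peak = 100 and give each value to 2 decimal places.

Each Cu atom is independently Cu-63 (p = 0.6915) or Cu-65 (q = 0.3085); the cluster is the binomial expansion (p + q)^3.
P(M) = 0.6915^3 = 0.330656
P(M+2) = 3 × 0.6915^2 × 0.3085^1 = 0.442548
P(M+4) = 3 × 0.6915^1 × 0.3085^2 = 0.197435
P(M+6) = 0.3085^3 = 0.029361
The M+2 peak is largest (0.442548); scaling to 100 gives 74.72 : 100.00 : 44.61 : 6.63.

74.72 : 100.00 : 44.61 : 6.63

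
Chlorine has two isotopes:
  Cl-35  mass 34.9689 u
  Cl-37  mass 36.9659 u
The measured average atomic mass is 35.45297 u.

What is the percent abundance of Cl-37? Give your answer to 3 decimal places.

With x = fraction of Cl-35 (so Cl-37 is 1 − x):
34.9689·x + 36.9659·(1 − x) = 35.45297
(34.9689 − 36.9659)·x = 35.45297 − 36.9659
x = -1.51293 / -1.9970 = 0.75760 → 75.760% Cl-35, 24.240% Cl-37.

24.240%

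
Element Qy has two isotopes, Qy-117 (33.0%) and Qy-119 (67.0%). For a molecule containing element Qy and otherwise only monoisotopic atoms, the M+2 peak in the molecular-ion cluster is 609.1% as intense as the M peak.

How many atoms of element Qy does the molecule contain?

3

For n independent Qy atoms, I(M+2)/I(M) = n · (abundance Qy-119) / (abundance Qy-117) = n · 0.670/0.330.
n = 6.091 × 0.330/0.670 = 3.00 ≈ 3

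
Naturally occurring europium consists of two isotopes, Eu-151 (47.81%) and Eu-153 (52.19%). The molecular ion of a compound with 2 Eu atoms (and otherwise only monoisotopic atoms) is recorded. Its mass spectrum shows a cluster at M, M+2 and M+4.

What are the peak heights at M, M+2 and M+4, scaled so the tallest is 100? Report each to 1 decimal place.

45.8 : 100.0 : 54.6

The 2 Eu atoms are independent, so intensities follow the terms of (0.4781 + 0.5219)^2.
P(M) = 0.4781^2 = 0.228580
P(M+2) = 2 × 0.4781^1 × 0.5219^1 = 0.499041
P(M+4) = 0.5219^2 = 0.272380
The M+2 peak is largest (0.499041); scaling to 100 gives 45.8 : 100.0 : 54.6.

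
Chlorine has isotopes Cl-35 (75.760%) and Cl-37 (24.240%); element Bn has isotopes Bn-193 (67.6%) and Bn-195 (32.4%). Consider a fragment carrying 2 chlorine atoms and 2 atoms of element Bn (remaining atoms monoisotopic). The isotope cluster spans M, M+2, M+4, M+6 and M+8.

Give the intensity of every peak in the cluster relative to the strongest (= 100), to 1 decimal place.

Chlorine pattern (n=2): 0.57395776 : 0.36728448 : 0.05875776
Element Bn pattern (n=2): 0.456976 : 0.438048 : 0.104976
Convolve the two distributions (both contribute in 2-u steps):
  M: 0.57395776×0.456976 = 0.262285
  M+2: 0.57395776×0.438048 + 0.36728448×0.456976 = 0.419261
  M+4: 0.57395776×0.104976 + 0.36728448×0.438048 + 0.05875776×0.456976 = 0.247991
  M+6: 0.36728448×0.104976 + 0.05875776×0.438048 = 0.064295
  M+8: 0.05875776×0.104976 = 0.006168
Scale to base peak (0.419261) = 100: 62.6 : 100.0 : 59.1 : 15.3 : 1.5

62.6 : 100.0 : 59.1 : 15.3 : 1.5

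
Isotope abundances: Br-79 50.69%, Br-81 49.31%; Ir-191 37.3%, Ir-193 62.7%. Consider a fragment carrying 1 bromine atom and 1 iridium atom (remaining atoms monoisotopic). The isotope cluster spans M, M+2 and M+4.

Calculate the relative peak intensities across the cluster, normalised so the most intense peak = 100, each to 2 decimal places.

37.68 : 100.00 : 61.62

Bromine pattern (n=1): 0.5069 : 0.4931
Iridium pattern (n=1): 0.3730 : 0.6270
Convolve the two distributions (both contribute in 2-u steps):
  M: 0.5069×0.3730 = 0.189074
  M+2: 0.5069×0.6270 + 0.4931×0.3730 = 0.501753
  M+4: 0.4931×0.6270 = 0.309174
Scale to base peak (0.501753) = 100: 37.68 : 100.00 : 61.62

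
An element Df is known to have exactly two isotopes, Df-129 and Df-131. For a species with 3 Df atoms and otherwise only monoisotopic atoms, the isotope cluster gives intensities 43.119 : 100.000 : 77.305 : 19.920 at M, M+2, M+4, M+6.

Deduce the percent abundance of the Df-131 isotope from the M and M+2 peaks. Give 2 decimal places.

43.60%

If p is the fraction of Df that is Df-129, then I(M+2)/I(M) = [C(3,1)·p^2·(1−p)] / p^3 = 3·(1−p)/p = 100.000/43.119 = 2.3192
(1−p)/p = 2.3192/3 = 0.7731  ⇒  p = 1/(1 + 0.7731) = 0.5640
Df-129: 56.40%, Df-131: 43.60%.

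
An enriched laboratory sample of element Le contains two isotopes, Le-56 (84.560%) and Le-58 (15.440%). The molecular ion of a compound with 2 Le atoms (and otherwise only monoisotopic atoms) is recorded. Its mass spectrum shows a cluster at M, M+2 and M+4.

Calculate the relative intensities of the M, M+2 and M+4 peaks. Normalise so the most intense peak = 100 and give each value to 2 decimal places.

The 2 Le atoms are independent, so intensities follow the terms of (0.84560 + 0.15440)^2.
P(M) = 0.84560^2 = 0.715039
P(M+2) = 2 × 0.84560^1 × 0.15440^1 = 0.261121
P(M+4) = 0.15440^2 = 0.023839
The M peak is largest (0.715039); scaling to 100 gives 100.00 : 36.52 : 3.33.

100.00 : 36.52 : 3.33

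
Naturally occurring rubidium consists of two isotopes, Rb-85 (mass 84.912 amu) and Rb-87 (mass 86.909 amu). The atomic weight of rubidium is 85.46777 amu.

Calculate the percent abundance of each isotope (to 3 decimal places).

With x = fraction of Rb-85 (so Rb-87 is 1 − x):
84.912·x + 86.909·(1 − x) = 85.46777
(84.912 − 86.909)·x = 85.46777 − 86.909
x = -1.44123 / -1.997 = 0.72170 → 72.170% Rb-85, 27.830% Rb-87.

Rb-85: 72.170%, Rb-87: 27.830%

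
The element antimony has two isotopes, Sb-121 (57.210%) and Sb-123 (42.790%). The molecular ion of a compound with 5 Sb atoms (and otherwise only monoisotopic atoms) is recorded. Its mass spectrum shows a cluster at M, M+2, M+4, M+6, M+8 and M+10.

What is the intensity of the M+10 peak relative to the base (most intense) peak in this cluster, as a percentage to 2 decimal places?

Binomial terms of (0.57210 + 0.42790)^5: M 0.0613, M+2 0.2292, M+4 0.3428, M+6 0.2564, M+8 0.0959, M+10 0.0143 → M+4 is the base peak.
P(M+4) = C(5,2) × 0.57210^3 × 0.42790^2 = 10 × 0.18724742 × 0.18309841 = 0.342847 (base)
P(M+10) = C(5,5) × 0.57210^0 × 0.42790^5 = 1 × 1.0000 × 0.01434536 = 0.014345
Relative intensity = 0.014345 / 0.342847 × 100 = 4.18

4.18%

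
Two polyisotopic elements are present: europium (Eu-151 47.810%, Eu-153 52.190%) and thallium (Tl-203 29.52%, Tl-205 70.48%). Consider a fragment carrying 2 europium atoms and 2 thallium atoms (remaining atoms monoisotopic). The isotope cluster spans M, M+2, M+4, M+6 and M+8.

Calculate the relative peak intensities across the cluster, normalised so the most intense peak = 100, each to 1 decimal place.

Europium pattern (n=2): 0.22857961 : 0.49904078 : 0.27237961
Thallium pattern (n=2): 0.08714304 : 0.41611392 : 0.49674304
Convolve the two distributions (both contribute in 2-u steps):
  M: 0.22857961×0.08714304 = 0.019919
  M+2: 0.22857961×0.41611392 + 0.49904078×0.08714304 = 0.138603
  M+4: 0.22857961×0.49674304 + 0.49904078×0.41611392 + 0.27237961×0.08714304 = 0.344939
  M+6: 0.49904078×0.49674304 + 0.27237961×0.41611392 = 0.361236
  M+8: 0.27237961×0.49674304 = 0.135303
Scale to base peak (0.361236) = 100: 5.5 : 38.4 : 95.5 : 100.0 : 37.5

5.5 : 38.4 : 95.5 : 100.0 : 37.5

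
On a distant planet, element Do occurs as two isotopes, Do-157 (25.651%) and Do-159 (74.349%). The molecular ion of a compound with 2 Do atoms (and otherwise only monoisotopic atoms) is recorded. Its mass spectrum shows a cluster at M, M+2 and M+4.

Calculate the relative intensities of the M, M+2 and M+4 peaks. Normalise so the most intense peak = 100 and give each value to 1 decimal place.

11.9 : 69.0 : 100.0

Expanding (0.25651 + 0.74349)^2:
P(M) = 0.25651^2 = 0.065797
P(M+2) = 2 × 0.25651^1 × 0.74349^1 = 0.381425
P(M+4) = 0.74349^2 = 0.552777
The M+4 peak is largest (0.552777); scaling to 100 gives 11.9 : 69.0 : 100.0.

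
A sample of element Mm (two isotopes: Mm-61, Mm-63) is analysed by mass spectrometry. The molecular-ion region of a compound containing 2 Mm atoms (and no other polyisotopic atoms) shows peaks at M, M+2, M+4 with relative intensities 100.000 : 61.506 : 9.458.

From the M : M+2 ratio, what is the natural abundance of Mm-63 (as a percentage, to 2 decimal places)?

Write p for the Mm-61 fraction. I(M+2)/I(M) = [C(2,1)·p^1·(1−p)] / p^2 = 2·(1−p)/p = 61.506/100.000 = 0.6151
(1−p)/p = 0.6151/2 = 0.3075  ⇒  p = 1/(1 + 0.3075) = 0.7648
Mm-61: 76.48%, Mm-63: 23.52%.

23.52%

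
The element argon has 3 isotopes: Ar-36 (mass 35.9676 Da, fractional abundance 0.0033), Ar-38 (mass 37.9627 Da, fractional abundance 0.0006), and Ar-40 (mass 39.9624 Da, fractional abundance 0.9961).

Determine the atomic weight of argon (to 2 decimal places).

39.95 Da

The abundance-weighted mean is 0.0033 × 35.9676 + 0.0006 × 37.9627 + 0.9961 × 39.9624
= 0.11869 + 0.02278 + 39.80655 = 39.94802 Da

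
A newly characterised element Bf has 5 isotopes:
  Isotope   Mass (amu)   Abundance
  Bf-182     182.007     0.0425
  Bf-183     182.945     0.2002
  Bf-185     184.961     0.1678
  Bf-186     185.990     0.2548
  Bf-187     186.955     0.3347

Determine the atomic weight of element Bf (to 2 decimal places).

The abundance-weighted mean is 0.0425 × 182.007 + 0.2002 × 182.945 + 0.1678 × 184.961 + 0.2548 × 185.990 + 0.3347 × 186.955
= 7.7353 + 36.6256 + 31.0365 + 47.3903 + 62.5738 = 185.3615 amu

185.36 amu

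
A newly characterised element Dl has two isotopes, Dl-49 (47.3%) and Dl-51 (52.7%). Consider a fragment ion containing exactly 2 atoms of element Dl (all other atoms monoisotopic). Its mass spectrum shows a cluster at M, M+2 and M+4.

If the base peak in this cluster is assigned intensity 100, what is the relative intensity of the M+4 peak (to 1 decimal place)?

Term probabilities: M 0.2237, M+2 0.4985, M+4 0.2777. Base peak = M+2.
P(M+2) = C(2,1) × 0.473^1 × 0.527^1 = 2 × 0.4730 × 0.5270 = 0.498542 (base)
P(M+4) = C(2,2) × 0.473^0 × 0.527^2 = 1 × 1.0000 × 0.277729 = 0.277729
Relative intensity = 0.277729 / 0.498542 × 100 = 55.7

55.7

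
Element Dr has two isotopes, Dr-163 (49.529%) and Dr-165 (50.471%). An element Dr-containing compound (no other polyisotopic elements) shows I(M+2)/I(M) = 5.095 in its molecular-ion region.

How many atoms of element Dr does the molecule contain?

5

For n independent Dr atoms, I(M+2)/I(M) = n · (abundance Dr-165) / (abundance Dr-163) = n · 0.50471/0.49529.
n = 5.095 × 0.49529/0.50471 = 5.00 ≈ 5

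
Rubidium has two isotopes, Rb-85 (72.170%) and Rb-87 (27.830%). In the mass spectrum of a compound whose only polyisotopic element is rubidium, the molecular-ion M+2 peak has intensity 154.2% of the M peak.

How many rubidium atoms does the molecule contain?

The M+2/M ratio from n Rb atoms is n · q/p = n · 0.27830/0.72170.
n = 1.542 × 0.72170/0.27830 = 4.00 ≈ 4

4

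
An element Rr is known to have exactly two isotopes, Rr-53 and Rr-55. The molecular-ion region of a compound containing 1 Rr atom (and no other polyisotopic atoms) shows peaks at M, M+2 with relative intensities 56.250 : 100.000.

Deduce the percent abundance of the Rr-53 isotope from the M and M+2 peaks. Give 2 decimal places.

36.00%

Let p = fractional abundance of Rr-53. I(M+2)/I(M) = [C(1,1)·p^0·(1−p)] / p^1 = 1·(1−p)/p = 100.000/56.250 = 1.7778
(1−p)/p = 1.7778/1 = 1.7778  ⇒  p = 1/(1 + 1.7778) = 0.3600
Rr-53: 36.00%, Rr-55: 64.00%.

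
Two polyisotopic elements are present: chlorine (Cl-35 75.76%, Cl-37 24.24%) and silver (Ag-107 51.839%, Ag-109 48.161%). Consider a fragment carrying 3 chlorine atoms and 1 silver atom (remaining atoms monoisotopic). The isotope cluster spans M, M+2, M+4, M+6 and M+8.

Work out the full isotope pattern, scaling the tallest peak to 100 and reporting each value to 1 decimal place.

52.9 : 100.0 : 63.5 : 16.8 : 1.6

Chlorine pattern (n=3): 0.4348304 : 0.41738208 : 0.13354464 : 0.01424288
Silver pattern (n=1): 0.51839 : 0.48161
Convolve the two distributions (both contribute in 2-u steps):
  M: 0.4348304×0.51839 = 0.225412
  M+2: 0.4348304×0.48161 + 0.41738208×0.51839 = 0.425785
  M+4: 0.41738208×0.48161 + 0.13354464×0.51839 = 0.270244
  M+6: 0.13354464×0.48161 + 0.01424288×0.51839 = 0.071700
  M+8: 0.01424288×0.48161 = 0.006860
Scale to base peak (0.425785) = 100: 52.9 : 100.0 : 63.5 : 16.8 : 1.6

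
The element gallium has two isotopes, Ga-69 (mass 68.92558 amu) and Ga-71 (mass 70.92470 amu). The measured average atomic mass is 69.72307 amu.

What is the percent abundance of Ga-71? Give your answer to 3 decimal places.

Let x be the fractional abundance of Ga-69; then Ga-71 has abundance 1 − x.
68.92558·x + 70.92470·(1 − x) = 69.72307
(68.92558 − 70.92470)·x = 69.72307 − 70.92470
x = -1.20163 / -1.99912 = 0.60108 → 60.108% Ga-69, 39.892% Ga-71.

39.892%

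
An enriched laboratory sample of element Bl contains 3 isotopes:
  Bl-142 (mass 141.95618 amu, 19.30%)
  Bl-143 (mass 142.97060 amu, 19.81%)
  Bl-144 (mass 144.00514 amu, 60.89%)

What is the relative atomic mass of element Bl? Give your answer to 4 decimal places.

143.4047 amu

The abundance-weighted mean is 0.1930 × 141.95618 + 0.1981 × 142.97060 + 0.6089 × 144.00514
= 27.397543 + 28.322476 + 87.684730 = 143.404749 amu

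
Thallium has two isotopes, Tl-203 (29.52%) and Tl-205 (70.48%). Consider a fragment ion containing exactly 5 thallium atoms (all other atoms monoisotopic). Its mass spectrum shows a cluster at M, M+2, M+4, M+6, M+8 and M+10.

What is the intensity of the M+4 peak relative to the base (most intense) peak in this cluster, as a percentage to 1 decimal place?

35.1%

Binomial terms of (0.2952 + 0.7048)^5: M 0.0022, M+2 0.0268, M+4 0.1278, M+6 0.3051, M+8 0.3642, M+10 0.1739 → M+8 is the base peak.
P(M+8) = C(5,4) × 0.2952^1 × 0.7048^4 = 5 × 0.2952 × 0.24675365 = 0.364208 (base)
P(M+4) = C(5,2) × 0.2952^3 × 0.7048^2 = 10 × 0.02572463 × 0.49674304 = 0.127785
Relative intensity = 0.127785 / 0.364208 × 100 = 35.1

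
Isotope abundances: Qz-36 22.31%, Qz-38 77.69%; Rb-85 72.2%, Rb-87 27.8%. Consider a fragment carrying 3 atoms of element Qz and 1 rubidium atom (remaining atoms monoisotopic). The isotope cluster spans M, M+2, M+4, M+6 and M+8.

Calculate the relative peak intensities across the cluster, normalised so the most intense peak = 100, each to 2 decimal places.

1.78 : 19.26 : 71.84 : 100.00 : 28.91

Element Qz pattern (n=3): 0.01110449 : 0.11600735 : 0.40397182 : 0.46891634
Rubidium pattern (n=1): 0.7220 : 0.2780
Convolve the two distributions (both contribute in 2-u steps):
  M: 0.01110449×0.7220 = 0.008017
  M+2: 0.01110449×0.2780 + 0.11600735×0.7220 = 0.086844
  M+4: 0.11600735×0.2780 + 0.40397182×0.7220 = 0.323918
  M+6: 0.40397182×0.2780 + 0.46891634×0.7220 = 0.450862
  M+8: 0.46891634×0.2780 = 0.130359
Scale to base peak (0.450862) = 100: 1.78 : 19.26 : 71.84 : 100.00 : 28.91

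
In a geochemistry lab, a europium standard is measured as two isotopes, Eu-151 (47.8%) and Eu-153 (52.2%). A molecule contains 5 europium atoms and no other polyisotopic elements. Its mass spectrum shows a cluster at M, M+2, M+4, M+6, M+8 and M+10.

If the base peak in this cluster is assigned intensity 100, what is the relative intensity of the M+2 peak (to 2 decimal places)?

41.93

(0.478 + 0.522)^5 gives M 0.0250, M+2 0.1363, M+4 0.2976, M+6 0.3250, M+8 0.1775, M+10 0.0388; the largest is M+6.
P(M+6) = C(5,3) × 0.478^2 × 0.522^3 = 10 × 0.228484 × 0.14223665 = 0.324988 (base)
P(M+2) = C(5,1) × 0.478^4 × 0.522^1 = 5 × 0.05220494 × 0.5220 = 0.136255
Relative intensity = 0.136255 / 0.324988 × 100 = 41.93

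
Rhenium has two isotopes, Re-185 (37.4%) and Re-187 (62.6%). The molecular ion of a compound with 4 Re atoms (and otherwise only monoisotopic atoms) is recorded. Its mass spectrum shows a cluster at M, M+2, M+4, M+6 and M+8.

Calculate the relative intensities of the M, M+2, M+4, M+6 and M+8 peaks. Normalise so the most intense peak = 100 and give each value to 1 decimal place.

5.3 : 35.7 : 89.6 : 100.0 : 41.8

Expanding (0.374 + 0.626)^4:
P(M) = 0.374^4 = 0.019565
P(M+2) = 4 × 0.374^3 × 0.626^1 = 0.130993
P(M+4) = 6 × 0.374^2 × 0.626^2 = 0.328884
P(M+6) = 4 × 0.374^1 × 0.626^3 = 0.366990
P(M+8) = 0.626^4 = 0.153567
The M+6 peak is largest (0.366990); scaling to 100 gives 5.3 : 35.7 : 89.6 : 100.0 : 41.8.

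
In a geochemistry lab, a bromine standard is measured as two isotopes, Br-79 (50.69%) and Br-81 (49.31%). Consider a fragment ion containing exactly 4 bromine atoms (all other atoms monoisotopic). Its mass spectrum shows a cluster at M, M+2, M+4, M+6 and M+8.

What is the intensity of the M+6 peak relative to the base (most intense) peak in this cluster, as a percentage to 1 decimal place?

64.9%

Term probabilities: M 0.0660, M+2 0.2569, M+4 0.3749, M+6 0.2431, M+8 0.0591. Base peak = M+4.
P(M+4) = C(4,2) × 0.5069^2 × 0.4931^2 = 6 × 0.25694761 × 0.24314761 = 0.374857 (base)
P(M+6) = C(4,3) × 0.5069^1 × 0.4931^3 = 4 × 0.5069 × 0.11989609 = 0.243101
Relative intensity = 0.243101 / 0.374857 × 100 = 64.9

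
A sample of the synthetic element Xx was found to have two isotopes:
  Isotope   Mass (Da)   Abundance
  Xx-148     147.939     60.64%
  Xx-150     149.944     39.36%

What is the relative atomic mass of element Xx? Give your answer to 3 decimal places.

The abundance-weighted mean is 0.6064 × 147.939 + 0.3936 × 149.944
= 89.7102 + 59.0180 = 148.7282 Da

148.728 Da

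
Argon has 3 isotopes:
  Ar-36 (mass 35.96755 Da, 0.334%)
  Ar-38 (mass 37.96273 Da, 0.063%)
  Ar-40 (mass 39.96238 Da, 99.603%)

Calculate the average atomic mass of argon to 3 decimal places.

39.948 Da

The abundance-weighted mean is 0.00334 × 35.96755 + 0.00063 × 37.96273 + 0.99603 × 39.96238
= 0.120132 + 0.023917 + 39.803729 = 39.947778 Da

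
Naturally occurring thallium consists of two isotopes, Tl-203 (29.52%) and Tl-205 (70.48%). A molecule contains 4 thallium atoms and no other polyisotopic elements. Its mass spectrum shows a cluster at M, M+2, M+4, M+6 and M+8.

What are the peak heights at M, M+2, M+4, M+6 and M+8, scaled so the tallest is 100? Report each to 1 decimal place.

Each Tl atom is independently Tl-203 (p = 0.2952) or Tl-205 (q = 0.7048); the cluster is the binomial expansion (p + q)^4.
P(M) = 0.2952^4 = 0.007594
P(M+2) = 4 × 0.2952^3 × 0.7048^1 = 0.072523
P(M+4) = 6 × 0.2952^2 × 0.7048^2 = 0.259726
P(M+6) = 4 × 0.2952^1 × 0.7048^3 = 0.413403
P(M+8) = 0.7048^4 = 0.246754
The M+6 peak is largest (0.413403); scaling to 100 gives 1.8 : 17.5 : 62.8 : 100.0 : 59.7.

1.8 : 17.5 : 62.8 : 100.0 : 59.7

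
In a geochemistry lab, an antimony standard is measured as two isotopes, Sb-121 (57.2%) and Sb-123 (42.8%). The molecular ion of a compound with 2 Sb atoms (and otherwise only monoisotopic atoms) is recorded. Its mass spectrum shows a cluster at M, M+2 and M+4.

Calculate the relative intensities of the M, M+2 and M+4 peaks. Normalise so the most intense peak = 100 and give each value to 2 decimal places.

66.82 : 100.00 : 37.41

The 2 Sb atoms are independent, so intensities follow the terms of (0.572 + 0.428)^2.
P(M) = 0.572^2 = 0.327184
P(M+2) = 2 × 0.572^1 × 0.428^1 = 0.489632
P(M+4) = 0.428^2 = 0.183184
The M+2 peak is largest (0.489632); scaling to 100 gives 66.82 : 100.00 : 37.41.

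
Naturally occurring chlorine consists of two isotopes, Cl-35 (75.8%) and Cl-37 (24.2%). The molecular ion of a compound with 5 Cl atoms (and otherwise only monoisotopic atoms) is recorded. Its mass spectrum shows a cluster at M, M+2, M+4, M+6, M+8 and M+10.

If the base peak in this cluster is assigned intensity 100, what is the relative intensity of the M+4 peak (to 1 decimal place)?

63.9

Term probabilities: M 0.2502, M+2 0.3994, M+4 0.2551, M+6 0.0814, M+8 0.0130, M+10 0.0008. Base peak = M+2.
P(M+2) = C(5,1) × 0.758^4 × 0.242^1 = 5 × 0.33012379 × 0.2420 = 0.399450 (base)
P(M+4) = C(5,2) × 0.758^3 × 0.242^2 = 10 × 0.43551951 × 0.058564 = 0.255058
Relative intensity = 0.255058 / 0.399450 × 100 = 63.9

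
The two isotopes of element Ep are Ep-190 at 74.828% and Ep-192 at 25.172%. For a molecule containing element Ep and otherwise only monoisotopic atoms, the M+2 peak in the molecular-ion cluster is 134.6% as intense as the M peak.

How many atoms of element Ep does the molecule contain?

For n independent Ep atoms, I(M+2)/I(M) = n · (abundance Ep-192) / (abundance Ep-190) = n · 0.25172/0.74828.
n = 1.346 × 0.74828/0.25172 = 4.00 ≈ 4

4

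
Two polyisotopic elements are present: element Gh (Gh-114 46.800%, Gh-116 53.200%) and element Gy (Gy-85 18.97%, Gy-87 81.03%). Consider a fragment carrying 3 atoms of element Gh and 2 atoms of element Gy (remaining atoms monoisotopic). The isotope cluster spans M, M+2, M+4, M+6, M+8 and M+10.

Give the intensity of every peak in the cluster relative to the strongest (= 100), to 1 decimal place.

1.0 : 12.3 : 52.9 : 100.0 : 86.0 : 27.7

Element Gh pattern (n=3): 0.10250323 : 0.3495623 : 0.3973657 : 0.15056877
Element Gy pattern (n=2): 0.03598609 : 0.30742782 : 0.65658609
Convolve the two distributions (both contribute in 2-u steps):
  M: 0.10250323×0.03598609 = 0.003689
  M+2: 0.10250323×0.30742782 + 0.3495623×0.03598609 = 0.044092
  M+4: 0.10250323×0.65658609 + 0.3495623×0.30742782 + 0.3973657×0.03598609 = 0.189067
  M+6: 0.3495623×0.65658609 + 0.3973657×0.30742782 + 0.15056877×0.03598609 = 0.357097
  M+8: 0.3973657×0.65658609 + 0.15056877×0.30742782 = 0.307194
  M+10: 0.15056877×0.65658609 = 0.098861
Scale to base peak (0.357097) = 100: 1.0 : 12.3 : 52.9 : 100.0 : 86.0 : 27.7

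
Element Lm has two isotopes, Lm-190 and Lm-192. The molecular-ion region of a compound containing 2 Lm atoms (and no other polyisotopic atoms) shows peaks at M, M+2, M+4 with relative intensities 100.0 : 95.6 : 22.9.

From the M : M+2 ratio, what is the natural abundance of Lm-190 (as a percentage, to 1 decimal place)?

67.7%

If p is the fraction of Lm that is Lm-190, then I(M+2)/I(M) = [C(2,1)·p^1·(1−p)] / p^2 = 2·(1−p)/p = 95.6/100.0 = 0.9560
(1−p)/p = 0.9560/2 = 0.4780  ⇒  p = 1/(1 + 0.4780) = 0.6766
Lm-190: 67.7%, Lm-192: 32.3%.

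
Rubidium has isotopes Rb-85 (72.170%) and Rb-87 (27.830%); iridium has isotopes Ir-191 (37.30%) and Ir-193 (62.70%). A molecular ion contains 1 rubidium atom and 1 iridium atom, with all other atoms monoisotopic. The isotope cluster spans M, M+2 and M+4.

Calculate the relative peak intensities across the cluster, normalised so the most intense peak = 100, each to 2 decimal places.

48.39 : 100.00 : 31.37

Rubidium pattern (n=1): 0.7217 : 0.2783
Iridium pattern (n=1): 0.3730 : 0.6270
Convolve the two distributions (both contribute in 2-u steps):
  M: 0.7217×0.3730 = 0.269194
  M+2: 0.7217×0.6270 + 0.2783×0.3730 = 0.556312
  M+4: 0.2783×0.6270 = 0.174494
Scale to base peak (0.556312) = 100: 48.39 : 100.00 : 31.37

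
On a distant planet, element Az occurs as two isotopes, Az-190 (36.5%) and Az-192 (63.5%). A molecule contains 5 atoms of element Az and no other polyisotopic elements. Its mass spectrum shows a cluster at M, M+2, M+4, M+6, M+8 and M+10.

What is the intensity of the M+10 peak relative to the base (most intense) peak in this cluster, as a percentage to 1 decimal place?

Term probabilities: M 0.0065, M+2 0.0564, M+4 0.1961, M+6 0.3411, M+8 0.2967, M+10 0.1032. Base peak = M+6.
P(M+6) = C(5,3) × 0.365^2 × 0.635^3 = 10 × 0.133225 × 0.25604788 = 0.341120 (base)
P(M+10) = C(5,5) × 0.365^0 × 0.635^5 = 1 × 1.0000 × 0.1032449 = 0.103245
Relative intensity = 0.103245 / 0.341120 × 100 = 30.3

30.3%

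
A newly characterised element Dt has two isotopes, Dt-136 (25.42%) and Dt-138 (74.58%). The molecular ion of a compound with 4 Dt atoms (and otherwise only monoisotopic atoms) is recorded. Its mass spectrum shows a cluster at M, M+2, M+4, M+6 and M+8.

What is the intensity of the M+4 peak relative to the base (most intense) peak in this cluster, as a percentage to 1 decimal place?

(0.2542 + 0.7458)^4 gives M 0.0042, M+2 0.0490, M+4 0.2156, M+6 0.4218, M+8 0.3094; the largest is M+6.
P(M+6) = C(4,3) × 0.2542^1 × 0.7458^3 = 4 × 0.2542 × 0.41482712 = 0.421796 (base)
P(M+4) = C(4,2) × 0.2542^2 × 0.7458^2 = 6 × 0.06461764 × 0.55621764 = 0.215649
Relative intensity = 0.215649 / 0.421796 × 100 = 51.1

51.1%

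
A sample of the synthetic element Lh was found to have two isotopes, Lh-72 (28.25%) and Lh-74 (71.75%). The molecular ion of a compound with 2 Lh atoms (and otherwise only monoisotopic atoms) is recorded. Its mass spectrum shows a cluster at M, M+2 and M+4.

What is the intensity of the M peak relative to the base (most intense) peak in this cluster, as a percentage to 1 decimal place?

15.5%

(0.2825 + 0.7175)^2 gives M 0.0798, M+2 0.4054, M+4 0.5148; the largest is M+4.
P(M+4) = C(2,2) × 0.2825^0 × 0.7175^2 = 1 × 1.0000 × 0.51480625 = 0.514806 (base)
P(M) = C(2,0) × 0.2825^2 × 0.7175^0 = 1 × 0.07980625 × 1.0000 = 0.079806
Relative intensity = 0.079806 / 0.514806 × 100 = 15.5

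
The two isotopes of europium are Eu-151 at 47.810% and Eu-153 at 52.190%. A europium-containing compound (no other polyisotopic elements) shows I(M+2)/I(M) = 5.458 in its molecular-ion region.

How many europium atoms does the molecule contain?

5

The M+2/M ratio from n Eu atoms is n · q/p = n · 0.52190/0.47810.
n = 5.458 × 0.47810/0.52190 = 5.00 ≈ 5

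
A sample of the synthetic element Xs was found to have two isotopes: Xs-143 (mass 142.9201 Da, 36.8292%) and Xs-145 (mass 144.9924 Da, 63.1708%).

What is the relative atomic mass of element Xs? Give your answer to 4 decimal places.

144.2292 Da

Ar = Σ fᵢ·mᵢ = 0.368292 × 142.9201 + 0.631708 × 144.9924
= 52.63633 + 91.59286 = 144.22919 Da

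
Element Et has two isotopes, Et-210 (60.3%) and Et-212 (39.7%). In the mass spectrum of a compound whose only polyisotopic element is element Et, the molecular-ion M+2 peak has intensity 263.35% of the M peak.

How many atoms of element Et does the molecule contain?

4

For n independent Et atoms, I(M+2)/I(M) = n · (abundance Et-212) / (abundance Et-210) = n · 0.397/0.603.
n = 2.6335 × 0.603/0.397 = 4.00 ≈ 4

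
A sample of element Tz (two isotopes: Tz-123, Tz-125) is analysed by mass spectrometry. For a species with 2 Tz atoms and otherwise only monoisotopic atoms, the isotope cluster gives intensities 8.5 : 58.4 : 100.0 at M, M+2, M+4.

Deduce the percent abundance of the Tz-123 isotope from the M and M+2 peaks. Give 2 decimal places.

22.55%

If p is the fraction of Tz that is Tz-123, then I(M+2)/I(M) = [C(2,1)·p^1·(1−p)] / p^2 = 2·(1−p)/p = 58.4/8.5 = 6.8706
(1−p)/p = 6.8706/2 = 3.4353  ⇒  p = 1/(1 + 3.4353) = 0.2255
Tz-123: 22.55%, Tz-125: 77.45%.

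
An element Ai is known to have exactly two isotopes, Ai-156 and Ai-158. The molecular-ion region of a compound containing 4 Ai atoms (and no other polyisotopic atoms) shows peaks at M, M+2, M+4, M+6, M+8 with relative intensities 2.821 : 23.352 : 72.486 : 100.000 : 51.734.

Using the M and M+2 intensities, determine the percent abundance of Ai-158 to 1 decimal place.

67.4%

Let p = fractional abundance of Ai-156. I(M+2)/I(M) = [C(4,1)·p^3·(1−p)] / p^4 = 4·(1−p)/p = 23.352/2.821 = 8.2779
(1−p)/p = 8.2779/4 = 2.0695  ⇒  p = 1/(1 + 2.0695) = 0.3258
Ai-156: 32.6%, Ai-158: 67.4%.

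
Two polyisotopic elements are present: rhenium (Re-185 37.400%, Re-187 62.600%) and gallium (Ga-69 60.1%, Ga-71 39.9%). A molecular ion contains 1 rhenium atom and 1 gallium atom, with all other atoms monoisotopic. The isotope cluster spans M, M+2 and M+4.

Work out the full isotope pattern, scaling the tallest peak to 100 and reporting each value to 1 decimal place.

42.8 : 100.0 : 47.5

Rhenium pattern (n=1): 0.3740 : 0.6260
Gallium pattern (n=1): 0.6010 : 0.3990
Convolve the two distributions (both contribute in 2-u steps):
  M: 0.3740×0.6010 = 0.224774
  M+2: 0.3740×0.3990 + 0.6260×0.6010 = 0.525452
  M+4: 0.6260×0.3990 = 0.249774
Scale to base peak (0.525452) = 100: 42.8 : 100.0 : 47.5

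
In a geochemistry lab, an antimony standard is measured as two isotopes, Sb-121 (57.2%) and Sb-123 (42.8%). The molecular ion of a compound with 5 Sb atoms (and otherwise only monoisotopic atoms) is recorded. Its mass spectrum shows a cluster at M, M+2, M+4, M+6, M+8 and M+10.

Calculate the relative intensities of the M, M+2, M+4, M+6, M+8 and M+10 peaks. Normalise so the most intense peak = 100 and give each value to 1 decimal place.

17.9 : 66.8 : 100.0 : 74.8 : 28.0 : 4.2

The 5 Sb atoms are independent, so intensities follow the terms of (0.572 + 0.428)^5.
P(M) = 0.572^5 = 0.061232
P(M+2) = 5 × 0.572^4 × 0.428^1 = 0.229086
P(M+4) = 10 × 0.572^3 × 0.428^2 = 0.342827
P(M+6) = 10 × 0.572^2 × 0.428^3 = 0.256521
P(M+8) = 5 × 0.572^1 × 0.428^4 = 0.095971
P(M+10) = 0.428^5 = 0.014362
The M+4 peak is largest (0.342827); scaling to 100 gives 17.9 : 66.8 : 100.0 : 74.8 : 28.0 : 4.2.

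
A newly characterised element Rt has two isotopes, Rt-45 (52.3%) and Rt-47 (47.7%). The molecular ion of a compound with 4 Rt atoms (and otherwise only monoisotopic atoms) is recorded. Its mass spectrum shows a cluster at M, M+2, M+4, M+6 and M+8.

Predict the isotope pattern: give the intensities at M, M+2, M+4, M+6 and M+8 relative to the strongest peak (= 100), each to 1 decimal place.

20.0 : 73.1 : 100.0 : 60.8 : 13.9

Each Rt atom is independently Rt-45 (p = 0.523) or Rt-47 (q = 0.477); the cluster is the binomial expansion (p + q)^4.
P(M) = 0.523^4 = 0.074818
P(M+2) = 4 × 0.523^3 × 0.477^1 = 0.272950
P(M+4) = 6 × 0.523^2 × 0.477^2 = 0.373415
P(M+6) = 4 × 0.523^1 × 0.477^3 = 0.227048
P(M+8) = 0.477^4 = 0.051769
The M+4 peak is largest (0.373415); scaling to 100 gives 20.0 : 73.1 : 100.0 : 60.8 : 13.9.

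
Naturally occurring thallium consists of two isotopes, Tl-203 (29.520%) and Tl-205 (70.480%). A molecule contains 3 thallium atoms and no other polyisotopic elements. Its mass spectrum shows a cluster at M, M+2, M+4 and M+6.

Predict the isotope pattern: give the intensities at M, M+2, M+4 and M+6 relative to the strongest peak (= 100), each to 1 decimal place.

5.8 : 41.9 : 100.0 : 79.6

The 3 Tl atoms are independent, so intensities follow the terms of (0.29520 + 0.70480)^3.
P(M) = 0.29520^3 = 0.025725
P(M+2) = 3 × 0.29520^2 × 0.70480^1 = 0.184255
P(M+4) = 3 × 0.29520^1 × 0.70480^2 = 0.439916
P(M+6) = 0.70480^3 = 0.350104
The M+4 peak is largest (0.439916); scaling to 100 gives 5.8 : 41.9 : 100.0 : 79.6.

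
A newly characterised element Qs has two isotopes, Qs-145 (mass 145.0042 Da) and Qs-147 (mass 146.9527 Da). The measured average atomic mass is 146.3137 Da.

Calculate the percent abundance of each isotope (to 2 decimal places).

Qs-145: 32.79%, Qs-147: 67.21%

With x = fraction of Qs-145 (so Qs-147 is 1 − x):
145.0042·x + 146.9527·(1 − x) = 146.3137
(145.0042 − 146.9527)·x = 146.3137 − 146.9527
x = -0.6390 / -1.9485 = 0.32794 → 32.79% Qs-145, 67.21% Qs-147.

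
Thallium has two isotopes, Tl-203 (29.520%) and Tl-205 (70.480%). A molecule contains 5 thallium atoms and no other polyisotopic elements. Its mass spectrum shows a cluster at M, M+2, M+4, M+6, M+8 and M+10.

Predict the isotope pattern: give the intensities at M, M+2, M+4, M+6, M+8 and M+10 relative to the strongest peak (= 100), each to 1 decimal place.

The 5 Tl atoms are independent, so intensities follow the terms of (0.29520 + 0.70480)^5.
P(M) = 0.29520^5 = 0.002242
P(M+2) = 5 × 0.29520^4 × 0.70480^1 = 0.026761
P(M+4) = 10 × 0.29520^3 × 0.70480^2 = 0.127785
P(M+6) = 10 × 0.29520^2 × 0.70480^3 = 0.305092
P(M+8) = 5 × 0.29520^1 × 0.70480^4 = 0.364208
P(M+10) = 0.70480^5 = 0.173912
The M+8 peak is largest (0.364208); scaling to 100 gives 0.6 : 7.3 : 35.1 : 83.8 : 100.0 : 47.8.

0.6 : 7.3 : 35.1 : 83.8 : 100.0 : 47.8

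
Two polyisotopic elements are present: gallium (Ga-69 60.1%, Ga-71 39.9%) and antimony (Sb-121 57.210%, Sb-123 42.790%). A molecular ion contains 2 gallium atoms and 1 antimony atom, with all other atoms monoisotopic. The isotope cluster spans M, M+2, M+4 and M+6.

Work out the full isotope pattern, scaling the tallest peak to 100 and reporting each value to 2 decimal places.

48.18 : 100.00 : 69.08 : 15.88

Gallium pattern (n=2): 0.361201 : 0.479598 : 0.159201
Antimony pattern (n=1): 0.5721 : 0.4279
Convolve the two distributions (both contribute in 2-u steps):
  M: 0.361201×0.5721 = 0.206643
  M+2: 0.361201×0.4279 + 0.479598×0.5721 = 0.428936
  M+4: 0.479598×0.4279 + 0.159201×0.5721 = 0.296299
  M+6: 0.159201×0.4279 = 0.068122
Scale to base peak (0.428936) = 100: 48.18 : 100.00 : 69.08 : 15.88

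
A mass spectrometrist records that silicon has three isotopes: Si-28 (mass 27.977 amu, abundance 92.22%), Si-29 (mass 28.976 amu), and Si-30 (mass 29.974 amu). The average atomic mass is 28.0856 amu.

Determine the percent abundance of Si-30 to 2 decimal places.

The remaining 7.78% is split between Si-29 (fraction x) and Si-30 (fraction 0.0778 − x).
Substituting: 28.976x + 29.974(0.0778 − x) = 2.2852106
(28.976 − 29.974)x = -0.0467666  ⇒  x = 0.04686, y = 0.03094
Si-29: 4.69%, Si-30: 3.09%.

3.09%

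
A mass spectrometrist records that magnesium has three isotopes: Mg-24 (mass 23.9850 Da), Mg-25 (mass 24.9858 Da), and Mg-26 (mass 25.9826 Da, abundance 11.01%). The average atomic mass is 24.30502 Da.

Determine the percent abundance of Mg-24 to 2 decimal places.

78.99%

Let x and y be the fractions of Mg-24 and Mg-25. Then x + y = 1 − 0.1101 = 0.8899 and 23.9850x + 24.9858y = 24.30502 − 0.1101×25.9826 = 21.44433574.
Substituting: 23.9850x + 24.9858(0.8899 − x) = 21.44433574
(23.9850 − 24.9858)x = -0.79052768  ⇒  x = 0.78990, y = 0.10000
Mg-24: 78.99%, Mg-25: 10.00%.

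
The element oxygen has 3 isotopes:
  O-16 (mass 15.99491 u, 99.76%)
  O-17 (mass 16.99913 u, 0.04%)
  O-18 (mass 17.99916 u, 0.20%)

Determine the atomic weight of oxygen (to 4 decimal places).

15.9993 u

The abundance-weighted mean is 0.9976 × 15.99491 + 0.0004 × 16.99913 + 0.0020 × 17.99916
= 15.956522 + 0.006800 + 0.035998 = 15.999320 u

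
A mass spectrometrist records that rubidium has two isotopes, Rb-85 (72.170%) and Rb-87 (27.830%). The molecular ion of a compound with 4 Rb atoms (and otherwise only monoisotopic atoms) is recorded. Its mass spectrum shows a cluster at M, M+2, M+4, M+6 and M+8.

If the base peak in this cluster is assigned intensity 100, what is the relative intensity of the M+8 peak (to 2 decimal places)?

1.43

Term probabilities: M 0.2713, M+2 0.4184, M+4 0.2420, M+6 0.0622, M+8 0.0060. Base peak = M+2.
P(M+2) = C(4,1) × 0.72170^3 × 0.27830^1 = 4 × 0.37589809 × 0.2783 = 0.418450 (base)
P(M+8) = C(4,4) × 0.72170^0 × 0.27830^4 = 1 × 1.0000 × 0.00599864 = 0.005999
Relative intensity = 0.005999 / 0.418450 × 100 = 1.43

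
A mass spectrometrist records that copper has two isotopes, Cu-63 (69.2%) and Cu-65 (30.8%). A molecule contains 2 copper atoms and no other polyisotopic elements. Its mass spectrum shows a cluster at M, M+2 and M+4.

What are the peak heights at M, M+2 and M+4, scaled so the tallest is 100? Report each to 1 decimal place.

100.0 : 89.0 : 19.8

The 2 Cu atoms are independent, so intensities follow the terms of (0.692 + 0.308)^2.
P(M) = 0.692^2 = 0.478864
P(M+2) = 2 × 0.692^1 × 0.308^1 = 0.426272
P(M+4) = 0.308^2 = 0.094864
The M peak is largest (0.478864); scaling to 100 gives 100.0 : 89.0 : 19.8.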